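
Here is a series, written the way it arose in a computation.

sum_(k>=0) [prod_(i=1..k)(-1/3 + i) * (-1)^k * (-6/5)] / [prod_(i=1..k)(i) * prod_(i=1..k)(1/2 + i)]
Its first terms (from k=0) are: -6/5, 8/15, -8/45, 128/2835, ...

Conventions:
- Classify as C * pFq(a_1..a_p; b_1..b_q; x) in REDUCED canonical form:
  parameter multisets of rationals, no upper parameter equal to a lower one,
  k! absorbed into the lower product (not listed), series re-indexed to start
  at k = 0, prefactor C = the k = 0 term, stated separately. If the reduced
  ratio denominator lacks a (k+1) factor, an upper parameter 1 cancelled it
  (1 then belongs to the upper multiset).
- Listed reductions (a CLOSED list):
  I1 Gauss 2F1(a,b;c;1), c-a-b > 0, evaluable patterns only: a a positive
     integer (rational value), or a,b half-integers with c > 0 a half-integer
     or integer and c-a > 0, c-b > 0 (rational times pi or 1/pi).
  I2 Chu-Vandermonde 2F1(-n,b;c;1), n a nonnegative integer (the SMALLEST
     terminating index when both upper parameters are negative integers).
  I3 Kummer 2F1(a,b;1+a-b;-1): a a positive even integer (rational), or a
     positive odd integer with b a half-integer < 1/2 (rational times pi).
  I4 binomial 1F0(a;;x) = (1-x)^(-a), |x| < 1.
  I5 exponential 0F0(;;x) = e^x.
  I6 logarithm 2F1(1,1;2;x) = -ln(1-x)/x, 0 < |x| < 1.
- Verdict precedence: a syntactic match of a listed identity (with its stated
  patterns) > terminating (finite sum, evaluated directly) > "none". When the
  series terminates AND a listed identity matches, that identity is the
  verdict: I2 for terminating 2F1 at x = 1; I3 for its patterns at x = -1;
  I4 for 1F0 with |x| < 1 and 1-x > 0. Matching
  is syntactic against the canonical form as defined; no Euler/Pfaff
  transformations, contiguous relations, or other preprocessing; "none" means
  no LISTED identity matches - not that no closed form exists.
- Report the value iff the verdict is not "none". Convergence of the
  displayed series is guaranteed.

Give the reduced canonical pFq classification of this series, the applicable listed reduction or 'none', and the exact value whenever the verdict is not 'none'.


At argument -1: a 1F1 with upper {2/3}, lower {3/2}, scaled by C = -6/5. Verdict: none. No listed pattern accepts 1F1(2/3; 3/2; -1).

Key step: from the first term -6/5: the lower running product (C = -6/5, x = -1) is a rising factorial.
Adjacent-term ratio: r(k) = (-1) * (k+2/3) / [(k+3/2) (k+1)] - poly over poly, x = (-1) from leading terms; C = -6/5 at k = 0.


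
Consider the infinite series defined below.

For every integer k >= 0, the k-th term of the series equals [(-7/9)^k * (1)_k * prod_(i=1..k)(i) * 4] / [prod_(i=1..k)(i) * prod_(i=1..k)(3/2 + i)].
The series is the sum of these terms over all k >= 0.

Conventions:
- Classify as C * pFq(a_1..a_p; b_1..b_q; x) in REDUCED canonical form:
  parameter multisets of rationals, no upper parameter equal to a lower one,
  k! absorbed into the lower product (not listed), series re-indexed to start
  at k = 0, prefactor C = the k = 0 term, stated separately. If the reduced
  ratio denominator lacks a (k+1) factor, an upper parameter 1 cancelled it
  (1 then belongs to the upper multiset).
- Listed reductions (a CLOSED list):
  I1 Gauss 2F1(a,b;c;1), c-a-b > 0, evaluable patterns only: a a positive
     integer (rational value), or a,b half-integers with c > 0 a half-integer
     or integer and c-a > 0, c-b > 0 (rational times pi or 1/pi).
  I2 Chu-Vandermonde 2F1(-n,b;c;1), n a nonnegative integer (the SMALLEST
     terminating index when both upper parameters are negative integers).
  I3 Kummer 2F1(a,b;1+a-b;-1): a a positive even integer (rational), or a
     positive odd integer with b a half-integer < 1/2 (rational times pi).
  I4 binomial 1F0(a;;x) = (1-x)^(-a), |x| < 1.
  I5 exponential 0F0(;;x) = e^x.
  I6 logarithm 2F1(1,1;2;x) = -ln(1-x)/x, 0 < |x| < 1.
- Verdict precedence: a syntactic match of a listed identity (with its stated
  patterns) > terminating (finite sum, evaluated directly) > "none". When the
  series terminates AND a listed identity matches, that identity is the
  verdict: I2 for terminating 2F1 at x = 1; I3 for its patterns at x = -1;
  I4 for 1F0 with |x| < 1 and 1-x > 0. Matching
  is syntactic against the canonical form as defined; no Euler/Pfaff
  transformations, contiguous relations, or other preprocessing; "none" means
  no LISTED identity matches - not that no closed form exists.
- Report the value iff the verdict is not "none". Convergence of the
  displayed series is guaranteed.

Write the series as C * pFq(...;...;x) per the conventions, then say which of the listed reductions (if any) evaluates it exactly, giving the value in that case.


Prefactor 4, argument -7/9: 2F1 with upper {1, 1} over lower {5/2}. Verdict: none (x = -7/9): each listed identity misses the multisets {1, 1} ; {5/2}.

The tell: from the first term 4: the product of the first k integers (C = 4) is k!.
Ratio: r(k) = (-7/9) * (k+1) (k+1) / [(k+5/2) (k+1)] - rational in k, leading ratio (-7/9); with t_0 = 4, classification follows.


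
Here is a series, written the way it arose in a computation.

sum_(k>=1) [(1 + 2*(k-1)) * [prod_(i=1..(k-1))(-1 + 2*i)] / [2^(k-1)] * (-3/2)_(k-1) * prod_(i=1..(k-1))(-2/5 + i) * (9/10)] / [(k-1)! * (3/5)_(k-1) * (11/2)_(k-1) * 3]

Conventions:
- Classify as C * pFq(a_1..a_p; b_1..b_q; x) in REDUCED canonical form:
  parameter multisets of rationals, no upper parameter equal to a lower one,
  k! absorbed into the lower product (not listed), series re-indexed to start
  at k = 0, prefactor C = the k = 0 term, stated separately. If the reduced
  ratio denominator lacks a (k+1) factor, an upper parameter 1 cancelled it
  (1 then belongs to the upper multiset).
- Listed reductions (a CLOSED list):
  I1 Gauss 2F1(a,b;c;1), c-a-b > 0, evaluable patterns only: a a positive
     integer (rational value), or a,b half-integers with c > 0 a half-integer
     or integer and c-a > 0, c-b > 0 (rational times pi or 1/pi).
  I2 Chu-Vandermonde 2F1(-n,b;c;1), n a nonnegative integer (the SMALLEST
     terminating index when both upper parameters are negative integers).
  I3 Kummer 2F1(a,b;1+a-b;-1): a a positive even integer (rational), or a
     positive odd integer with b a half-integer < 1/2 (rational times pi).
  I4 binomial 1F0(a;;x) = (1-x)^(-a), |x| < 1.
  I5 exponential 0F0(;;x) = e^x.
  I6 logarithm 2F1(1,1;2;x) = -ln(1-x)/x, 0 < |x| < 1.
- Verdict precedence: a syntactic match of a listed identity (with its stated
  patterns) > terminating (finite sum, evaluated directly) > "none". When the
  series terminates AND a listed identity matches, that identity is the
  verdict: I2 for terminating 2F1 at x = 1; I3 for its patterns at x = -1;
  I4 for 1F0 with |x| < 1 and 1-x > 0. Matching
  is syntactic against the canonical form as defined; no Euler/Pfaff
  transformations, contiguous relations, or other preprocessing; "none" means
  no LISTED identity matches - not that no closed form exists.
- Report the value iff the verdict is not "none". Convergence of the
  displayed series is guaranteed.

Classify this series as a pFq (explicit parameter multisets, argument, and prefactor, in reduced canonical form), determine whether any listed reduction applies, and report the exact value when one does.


Classification (C = 3/10): 2F1 with upper {-3/2, 3/2}, lower {11/2}, argument x = 1. Verdict: the half-integer Gauss pattern (I1) fires (x = 1; upper {-3/2, 3/2} half-integers, c = 11/2 in the evaluable pattern). Value: (3969/65536) * pi.

Structural cue: with t_0 = 3/10, the running product (C = 3/10, x = 1) telescopes to a rising factorial.
Ratio: r(k) = 1 * (k-3/2) (k+3/2) / [(k+11/2) (k+1)] - poly over poly, x = 1 from leading terms; C = 3/10 at k = 0.


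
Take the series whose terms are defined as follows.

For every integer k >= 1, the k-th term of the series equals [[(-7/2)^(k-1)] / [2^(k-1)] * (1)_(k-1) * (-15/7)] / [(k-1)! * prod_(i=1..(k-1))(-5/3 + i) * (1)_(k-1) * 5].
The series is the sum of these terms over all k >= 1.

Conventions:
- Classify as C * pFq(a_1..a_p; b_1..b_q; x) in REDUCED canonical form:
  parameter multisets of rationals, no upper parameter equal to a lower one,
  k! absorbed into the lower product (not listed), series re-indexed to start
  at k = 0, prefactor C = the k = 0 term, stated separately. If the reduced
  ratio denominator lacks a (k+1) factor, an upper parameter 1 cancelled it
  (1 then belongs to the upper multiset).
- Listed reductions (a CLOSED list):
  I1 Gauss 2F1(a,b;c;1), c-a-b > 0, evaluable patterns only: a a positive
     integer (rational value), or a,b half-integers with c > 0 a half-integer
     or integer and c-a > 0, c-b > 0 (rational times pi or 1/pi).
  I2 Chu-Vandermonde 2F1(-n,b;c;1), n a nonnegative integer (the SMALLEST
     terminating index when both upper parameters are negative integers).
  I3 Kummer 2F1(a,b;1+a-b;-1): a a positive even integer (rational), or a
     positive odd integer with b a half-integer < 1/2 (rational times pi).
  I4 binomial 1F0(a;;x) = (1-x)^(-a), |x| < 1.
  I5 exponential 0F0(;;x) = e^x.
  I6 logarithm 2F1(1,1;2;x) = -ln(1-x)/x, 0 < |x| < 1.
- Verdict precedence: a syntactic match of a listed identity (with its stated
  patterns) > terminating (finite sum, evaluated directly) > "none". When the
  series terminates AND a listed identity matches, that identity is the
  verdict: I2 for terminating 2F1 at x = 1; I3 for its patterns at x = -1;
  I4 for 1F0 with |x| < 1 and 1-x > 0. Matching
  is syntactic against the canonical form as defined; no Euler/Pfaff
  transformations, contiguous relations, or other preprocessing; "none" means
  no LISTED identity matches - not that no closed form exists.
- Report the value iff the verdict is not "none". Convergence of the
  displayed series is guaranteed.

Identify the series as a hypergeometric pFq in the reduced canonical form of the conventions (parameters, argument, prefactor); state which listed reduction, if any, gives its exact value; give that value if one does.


Prefactor -3/7, argument -7/4: 0F1 with upper {-} over lower {-2/3}. Verdict: none. No listed pattern accepts 0F1(-; -2/3; -7/4).

Structural cue: t_0 being -3/7, the two k-th powers (C = -3/7) combine into one argument.
Adjacent-term ratio: r(k) = (-7/4) * 1 / [(k-2/3) (k+1)] ; factor over Q: parameters, x = (-7/4), and C = -3/7.


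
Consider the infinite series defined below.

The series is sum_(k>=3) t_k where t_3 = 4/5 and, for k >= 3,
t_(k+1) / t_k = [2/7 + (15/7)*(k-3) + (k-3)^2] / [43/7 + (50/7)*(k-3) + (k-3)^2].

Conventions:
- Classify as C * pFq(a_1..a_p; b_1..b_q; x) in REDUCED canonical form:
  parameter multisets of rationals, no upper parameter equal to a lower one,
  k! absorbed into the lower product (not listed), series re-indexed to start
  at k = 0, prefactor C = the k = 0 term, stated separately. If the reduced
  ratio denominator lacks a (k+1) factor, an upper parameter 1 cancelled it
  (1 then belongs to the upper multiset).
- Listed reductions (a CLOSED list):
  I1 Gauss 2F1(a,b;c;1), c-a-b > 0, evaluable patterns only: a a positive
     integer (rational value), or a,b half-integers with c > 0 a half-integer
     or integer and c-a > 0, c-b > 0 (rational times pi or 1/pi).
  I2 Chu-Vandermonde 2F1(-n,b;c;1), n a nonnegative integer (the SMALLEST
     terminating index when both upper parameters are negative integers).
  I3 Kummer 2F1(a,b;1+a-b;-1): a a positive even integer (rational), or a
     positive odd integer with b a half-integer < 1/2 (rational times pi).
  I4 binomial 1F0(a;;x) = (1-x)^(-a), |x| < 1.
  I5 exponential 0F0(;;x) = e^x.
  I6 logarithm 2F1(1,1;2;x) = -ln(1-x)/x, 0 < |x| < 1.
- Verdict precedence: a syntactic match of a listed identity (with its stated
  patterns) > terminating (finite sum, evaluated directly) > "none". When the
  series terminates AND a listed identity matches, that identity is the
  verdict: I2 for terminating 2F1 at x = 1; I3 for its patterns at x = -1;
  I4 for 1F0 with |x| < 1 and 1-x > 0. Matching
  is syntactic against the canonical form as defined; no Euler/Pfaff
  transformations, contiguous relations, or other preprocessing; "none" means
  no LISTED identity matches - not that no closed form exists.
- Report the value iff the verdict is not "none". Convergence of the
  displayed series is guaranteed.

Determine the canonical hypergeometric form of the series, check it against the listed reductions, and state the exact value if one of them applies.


At argument 1: a 2F1 with upper {1/7, 2}, lower {43/7}, scaled by C = 4/5. Verdict: the Gauss summation I1 fires (x = 1: the Gamma ratio telescopes since c-a-b = 4 > 0 and a = 2 in Z>0). Hence: 1044/1225.

The tell: t_0 = 4/5 here, and roots of the ratio polynomials (C = 4/5) are the negated parameters.
Adjacent-term ratio: r(k) = 1 * (k+1/7) (k+2) / [(k+43/7) (k+1)] ; factor over Q: parameters, x = 1, and C = 4/5.


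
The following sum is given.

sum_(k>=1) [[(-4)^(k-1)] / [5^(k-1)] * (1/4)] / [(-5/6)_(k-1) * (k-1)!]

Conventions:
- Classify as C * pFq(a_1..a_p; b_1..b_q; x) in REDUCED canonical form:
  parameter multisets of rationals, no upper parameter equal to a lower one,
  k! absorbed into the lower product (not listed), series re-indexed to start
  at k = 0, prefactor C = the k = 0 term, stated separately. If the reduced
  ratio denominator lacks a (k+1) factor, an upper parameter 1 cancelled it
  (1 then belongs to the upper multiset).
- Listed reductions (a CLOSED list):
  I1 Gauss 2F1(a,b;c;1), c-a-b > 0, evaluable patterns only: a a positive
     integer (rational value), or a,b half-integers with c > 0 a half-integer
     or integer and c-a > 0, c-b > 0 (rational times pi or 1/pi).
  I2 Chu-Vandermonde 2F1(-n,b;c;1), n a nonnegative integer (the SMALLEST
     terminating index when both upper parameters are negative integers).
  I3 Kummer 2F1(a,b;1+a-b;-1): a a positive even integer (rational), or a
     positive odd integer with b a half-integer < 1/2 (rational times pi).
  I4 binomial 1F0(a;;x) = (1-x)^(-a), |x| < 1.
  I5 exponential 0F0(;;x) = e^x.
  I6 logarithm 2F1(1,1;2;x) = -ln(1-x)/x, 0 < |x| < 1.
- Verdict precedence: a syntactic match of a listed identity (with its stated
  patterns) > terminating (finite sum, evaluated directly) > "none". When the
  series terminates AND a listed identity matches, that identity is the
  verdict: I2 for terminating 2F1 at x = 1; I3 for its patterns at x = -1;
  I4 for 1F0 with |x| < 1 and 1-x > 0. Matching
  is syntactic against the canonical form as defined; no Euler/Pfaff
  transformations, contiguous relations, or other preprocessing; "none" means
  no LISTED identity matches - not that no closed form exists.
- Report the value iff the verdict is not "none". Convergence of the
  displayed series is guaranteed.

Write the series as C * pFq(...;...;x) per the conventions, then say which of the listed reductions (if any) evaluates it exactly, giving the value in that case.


Key observation: t_0 = 1/4 here, and the two geometric factors (C = 1/4) combine into one argument.
Step ratio: r(k) = (-4/5) * 1 / [(k-5/6) (k+1)] - rational in k. x = (-4/5); t_0 = 1/4; negate the roots.

At argument -4/5: a 0F1 with upper {-}, lower {-5/6}, scaled by C = 1/4. Verdict: none - at argument -4/5 the multisets {-} ; {-5/6} match no listed identity.


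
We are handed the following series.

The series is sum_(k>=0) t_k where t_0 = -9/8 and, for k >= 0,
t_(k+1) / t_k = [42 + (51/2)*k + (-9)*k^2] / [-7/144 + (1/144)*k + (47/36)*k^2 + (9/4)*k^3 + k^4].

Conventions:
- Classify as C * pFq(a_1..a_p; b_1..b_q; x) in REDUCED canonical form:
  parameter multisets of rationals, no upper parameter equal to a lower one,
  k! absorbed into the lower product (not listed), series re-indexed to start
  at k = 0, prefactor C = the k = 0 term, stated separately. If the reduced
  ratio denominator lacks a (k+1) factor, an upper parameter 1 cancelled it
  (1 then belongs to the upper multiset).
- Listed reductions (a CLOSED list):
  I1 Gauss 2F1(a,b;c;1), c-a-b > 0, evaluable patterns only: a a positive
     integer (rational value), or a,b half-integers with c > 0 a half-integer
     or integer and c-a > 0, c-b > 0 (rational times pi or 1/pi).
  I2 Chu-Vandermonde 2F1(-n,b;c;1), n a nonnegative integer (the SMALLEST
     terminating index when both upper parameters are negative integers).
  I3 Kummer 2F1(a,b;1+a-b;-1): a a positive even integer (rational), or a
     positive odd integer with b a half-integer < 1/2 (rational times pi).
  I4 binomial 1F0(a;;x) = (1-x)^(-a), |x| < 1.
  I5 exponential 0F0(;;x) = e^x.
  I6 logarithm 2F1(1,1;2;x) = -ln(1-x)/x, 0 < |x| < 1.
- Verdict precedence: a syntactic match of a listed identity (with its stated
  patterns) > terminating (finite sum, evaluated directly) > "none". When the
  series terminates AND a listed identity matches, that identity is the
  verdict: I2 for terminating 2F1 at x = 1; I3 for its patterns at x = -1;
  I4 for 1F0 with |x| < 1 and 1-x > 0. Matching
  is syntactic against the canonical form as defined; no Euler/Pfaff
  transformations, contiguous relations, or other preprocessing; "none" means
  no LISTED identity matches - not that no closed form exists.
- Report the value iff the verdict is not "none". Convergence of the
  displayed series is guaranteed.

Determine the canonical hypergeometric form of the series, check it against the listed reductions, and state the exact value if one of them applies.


This is -9/8 * 1F2(-4; -1/6, 1/4; -9) in reduced canonical form. Verdict: terminating. With -4 upstairs the series is a 5-term polynomial sum; evaluated term by term. Value: 1607474979/44200.

Key step: with t_0 = -9/8, the parameter 7/6 appears in both the upper and lower lists and cancels.
Term ratio: r(k) = (-9) * (k-4) / [(k-1/6) (k+1/4) (k+1)] - rational in k. x = (-9); t_0 = -9/8; negate the roots.


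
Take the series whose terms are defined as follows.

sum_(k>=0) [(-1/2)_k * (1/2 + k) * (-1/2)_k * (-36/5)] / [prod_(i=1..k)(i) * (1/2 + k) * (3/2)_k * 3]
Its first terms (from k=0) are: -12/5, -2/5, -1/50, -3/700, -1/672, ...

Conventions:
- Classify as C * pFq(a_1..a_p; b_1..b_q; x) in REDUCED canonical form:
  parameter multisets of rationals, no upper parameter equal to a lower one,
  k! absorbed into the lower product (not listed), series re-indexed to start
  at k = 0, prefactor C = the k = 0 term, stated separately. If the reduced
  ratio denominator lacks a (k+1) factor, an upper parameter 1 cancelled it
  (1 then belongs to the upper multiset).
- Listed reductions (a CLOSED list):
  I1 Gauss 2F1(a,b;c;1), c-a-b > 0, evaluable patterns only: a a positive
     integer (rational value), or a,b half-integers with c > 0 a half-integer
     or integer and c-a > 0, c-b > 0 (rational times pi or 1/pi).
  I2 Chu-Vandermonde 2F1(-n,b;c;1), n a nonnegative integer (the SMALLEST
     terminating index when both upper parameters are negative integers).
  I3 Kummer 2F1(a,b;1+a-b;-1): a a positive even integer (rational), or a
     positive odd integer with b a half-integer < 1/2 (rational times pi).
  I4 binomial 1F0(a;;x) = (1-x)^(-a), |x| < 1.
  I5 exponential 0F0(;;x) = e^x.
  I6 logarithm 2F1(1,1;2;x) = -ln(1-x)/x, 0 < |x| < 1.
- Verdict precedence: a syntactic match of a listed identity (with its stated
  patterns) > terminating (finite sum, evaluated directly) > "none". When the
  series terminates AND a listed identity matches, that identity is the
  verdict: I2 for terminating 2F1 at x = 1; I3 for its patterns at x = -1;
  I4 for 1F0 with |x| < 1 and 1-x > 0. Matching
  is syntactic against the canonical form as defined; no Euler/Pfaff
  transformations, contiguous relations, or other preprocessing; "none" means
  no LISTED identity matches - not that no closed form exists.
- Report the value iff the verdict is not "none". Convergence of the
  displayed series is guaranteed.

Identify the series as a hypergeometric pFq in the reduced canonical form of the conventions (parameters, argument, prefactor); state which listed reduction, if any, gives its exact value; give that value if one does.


With C = -12/5: the canonical form is 2F1(-1/2, -1/2; 3/2; 1). Verdict: this is Gauss (I1, half-integer pattern) (x = 1; upper {-1/2, -1/2} half-integers, c = 3/2 in the evaluable pattern). Exact value: (-9/10) * pi.

Key step: x = 1 and the constant factors (prefactor -12/5) combine into one prefactor.
Adjacent-term ratio: r(k) = 1 * (k-1/2) (k-1/2) / [(k+3/2) (k+1)] ; factor over Q: parameters, x = 1, and C = -12/5.


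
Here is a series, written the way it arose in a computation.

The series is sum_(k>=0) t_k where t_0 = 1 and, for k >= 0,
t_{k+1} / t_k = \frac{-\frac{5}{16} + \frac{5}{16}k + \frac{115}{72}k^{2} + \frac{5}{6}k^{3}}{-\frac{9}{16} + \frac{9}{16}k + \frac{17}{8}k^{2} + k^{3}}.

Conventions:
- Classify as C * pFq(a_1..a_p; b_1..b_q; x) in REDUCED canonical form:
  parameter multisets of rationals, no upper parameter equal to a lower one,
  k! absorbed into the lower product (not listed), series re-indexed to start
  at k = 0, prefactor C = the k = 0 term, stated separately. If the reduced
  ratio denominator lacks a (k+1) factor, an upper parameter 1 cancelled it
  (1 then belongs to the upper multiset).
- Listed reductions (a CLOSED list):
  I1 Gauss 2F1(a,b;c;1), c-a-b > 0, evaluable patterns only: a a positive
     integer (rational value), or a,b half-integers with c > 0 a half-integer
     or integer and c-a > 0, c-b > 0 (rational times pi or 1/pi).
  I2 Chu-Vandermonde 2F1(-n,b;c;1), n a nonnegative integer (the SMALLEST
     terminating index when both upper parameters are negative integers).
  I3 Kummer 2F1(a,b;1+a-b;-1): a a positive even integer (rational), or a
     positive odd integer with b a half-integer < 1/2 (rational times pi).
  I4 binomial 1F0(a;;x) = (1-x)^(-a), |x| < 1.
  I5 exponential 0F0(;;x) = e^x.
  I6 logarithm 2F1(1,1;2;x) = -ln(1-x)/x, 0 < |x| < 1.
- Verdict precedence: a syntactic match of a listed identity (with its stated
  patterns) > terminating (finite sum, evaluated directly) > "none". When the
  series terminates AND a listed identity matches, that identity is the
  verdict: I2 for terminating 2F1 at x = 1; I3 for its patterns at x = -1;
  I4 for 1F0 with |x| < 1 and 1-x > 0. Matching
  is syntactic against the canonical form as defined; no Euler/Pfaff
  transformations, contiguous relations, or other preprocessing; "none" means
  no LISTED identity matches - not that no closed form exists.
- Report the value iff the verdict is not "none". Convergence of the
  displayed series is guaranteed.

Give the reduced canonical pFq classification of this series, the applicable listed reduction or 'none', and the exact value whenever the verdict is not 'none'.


Classification (C = 1): 2F1 with upper {-\frac{1}{3}, \frac{3}{4}}, lower {-\frac{3}{8}}, argument x = \frac{5}{6}. Verdict: no listed reduction: x = \frac{5}{6} and upper {-\frac{1}{3}, \frac{3}{4}} fail every I1-I6 pattern.

Key step: t_0 = 1 here, and cancel k + 3/2 from the displayed ratio first; then C = 1, x = 5/6.
Ratio: r(k) = \frac{5}{6} * (k-\frac{1}{3}) (k+\frac{3}{4}) / [(k-\frac{3}{8}) (k+1)] - rational in k. x = \frac{5}{6}; t_0 = 1; negate the roots.


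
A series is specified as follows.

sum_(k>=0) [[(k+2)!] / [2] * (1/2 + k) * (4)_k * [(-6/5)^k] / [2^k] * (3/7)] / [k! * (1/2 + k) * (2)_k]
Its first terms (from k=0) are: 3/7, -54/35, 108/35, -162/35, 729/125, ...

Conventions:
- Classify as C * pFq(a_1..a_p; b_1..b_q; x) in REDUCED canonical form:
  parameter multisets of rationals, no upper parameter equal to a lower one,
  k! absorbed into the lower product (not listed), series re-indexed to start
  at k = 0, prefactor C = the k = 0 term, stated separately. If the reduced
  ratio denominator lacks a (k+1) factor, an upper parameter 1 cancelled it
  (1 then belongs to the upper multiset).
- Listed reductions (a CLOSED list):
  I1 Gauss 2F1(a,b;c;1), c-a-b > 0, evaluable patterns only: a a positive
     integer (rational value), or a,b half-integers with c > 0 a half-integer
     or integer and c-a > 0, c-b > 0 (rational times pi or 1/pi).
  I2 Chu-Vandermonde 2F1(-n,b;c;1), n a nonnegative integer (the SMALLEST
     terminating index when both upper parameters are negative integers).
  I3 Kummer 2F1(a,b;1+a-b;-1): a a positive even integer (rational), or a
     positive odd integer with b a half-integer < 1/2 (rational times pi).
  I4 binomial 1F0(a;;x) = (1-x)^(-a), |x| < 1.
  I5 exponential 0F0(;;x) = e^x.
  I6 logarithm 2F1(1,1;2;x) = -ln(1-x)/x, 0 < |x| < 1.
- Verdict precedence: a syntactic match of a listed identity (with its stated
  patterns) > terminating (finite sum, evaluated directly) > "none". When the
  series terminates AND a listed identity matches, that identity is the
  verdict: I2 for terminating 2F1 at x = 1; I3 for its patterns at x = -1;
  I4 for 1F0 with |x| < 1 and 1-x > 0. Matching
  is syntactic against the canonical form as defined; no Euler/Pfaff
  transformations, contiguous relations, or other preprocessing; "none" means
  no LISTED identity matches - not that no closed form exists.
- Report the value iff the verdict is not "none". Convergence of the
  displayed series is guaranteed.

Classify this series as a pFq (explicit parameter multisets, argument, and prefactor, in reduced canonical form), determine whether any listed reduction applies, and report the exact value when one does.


The tell: t_0 being 3/7, the two k-th powers (C = 3/7) combine into one argument.
Term ratio: r(k) = (-3/5) * (k+3) (k+4) / [(k+2) (k+1)] - rational; roots negated = parameters, x = (-3/5), C = 3/7.

Canonical form: C = 3/7 times 2F1 with upper {3, 4}, lower {2}, x = -3/5. Verdict: none - this 2F1 at x = -3/5 matches no listed pattern, and upper {3, 4} holds no stopper.


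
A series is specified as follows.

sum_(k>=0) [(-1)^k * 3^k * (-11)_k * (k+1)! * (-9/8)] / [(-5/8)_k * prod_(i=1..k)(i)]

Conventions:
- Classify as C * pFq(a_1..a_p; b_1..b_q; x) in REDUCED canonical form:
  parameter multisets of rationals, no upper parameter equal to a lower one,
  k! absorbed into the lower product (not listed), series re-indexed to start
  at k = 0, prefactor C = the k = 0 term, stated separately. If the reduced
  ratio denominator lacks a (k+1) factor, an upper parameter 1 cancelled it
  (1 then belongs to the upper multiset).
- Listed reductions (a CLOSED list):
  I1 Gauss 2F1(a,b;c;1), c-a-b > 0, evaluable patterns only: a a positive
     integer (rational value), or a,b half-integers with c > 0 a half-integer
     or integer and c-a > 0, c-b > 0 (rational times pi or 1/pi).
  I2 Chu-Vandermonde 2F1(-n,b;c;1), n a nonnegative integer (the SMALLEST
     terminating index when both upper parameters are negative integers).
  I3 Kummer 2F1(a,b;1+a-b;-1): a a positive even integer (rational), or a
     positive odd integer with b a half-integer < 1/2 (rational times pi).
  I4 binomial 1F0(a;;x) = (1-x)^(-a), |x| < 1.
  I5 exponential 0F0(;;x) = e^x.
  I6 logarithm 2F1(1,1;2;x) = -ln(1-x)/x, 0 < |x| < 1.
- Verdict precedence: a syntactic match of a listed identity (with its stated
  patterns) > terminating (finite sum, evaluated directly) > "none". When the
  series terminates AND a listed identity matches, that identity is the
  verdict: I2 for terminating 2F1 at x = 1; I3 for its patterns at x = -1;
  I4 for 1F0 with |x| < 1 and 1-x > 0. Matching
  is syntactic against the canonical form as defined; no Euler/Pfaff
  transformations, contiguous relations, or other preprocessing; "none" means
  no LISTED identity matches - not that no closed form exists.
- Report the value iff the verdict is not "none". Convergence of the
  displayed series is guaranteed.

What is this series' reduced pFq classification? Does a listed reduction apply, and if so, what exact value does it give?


Reduced: x = -3, 2F1, upper = {-11, 2}, lower = {-5/8}, C = -9/8. Verdict: terminating. With -11 upstairs the series is a 12-term polynomial sum; evaluated term by term. Its exact value is 55804957400675571903/10980643400.

Key step: x = (-3) and the product of the first k integers (C = -9/8, x = -3) is k!.
Ratio: r(k) = (-3) * (k-11) (k+2) / [(k-5/8) (k+1)] - rational in k. x = (-3); t_0 = -9/8; negate the roots.


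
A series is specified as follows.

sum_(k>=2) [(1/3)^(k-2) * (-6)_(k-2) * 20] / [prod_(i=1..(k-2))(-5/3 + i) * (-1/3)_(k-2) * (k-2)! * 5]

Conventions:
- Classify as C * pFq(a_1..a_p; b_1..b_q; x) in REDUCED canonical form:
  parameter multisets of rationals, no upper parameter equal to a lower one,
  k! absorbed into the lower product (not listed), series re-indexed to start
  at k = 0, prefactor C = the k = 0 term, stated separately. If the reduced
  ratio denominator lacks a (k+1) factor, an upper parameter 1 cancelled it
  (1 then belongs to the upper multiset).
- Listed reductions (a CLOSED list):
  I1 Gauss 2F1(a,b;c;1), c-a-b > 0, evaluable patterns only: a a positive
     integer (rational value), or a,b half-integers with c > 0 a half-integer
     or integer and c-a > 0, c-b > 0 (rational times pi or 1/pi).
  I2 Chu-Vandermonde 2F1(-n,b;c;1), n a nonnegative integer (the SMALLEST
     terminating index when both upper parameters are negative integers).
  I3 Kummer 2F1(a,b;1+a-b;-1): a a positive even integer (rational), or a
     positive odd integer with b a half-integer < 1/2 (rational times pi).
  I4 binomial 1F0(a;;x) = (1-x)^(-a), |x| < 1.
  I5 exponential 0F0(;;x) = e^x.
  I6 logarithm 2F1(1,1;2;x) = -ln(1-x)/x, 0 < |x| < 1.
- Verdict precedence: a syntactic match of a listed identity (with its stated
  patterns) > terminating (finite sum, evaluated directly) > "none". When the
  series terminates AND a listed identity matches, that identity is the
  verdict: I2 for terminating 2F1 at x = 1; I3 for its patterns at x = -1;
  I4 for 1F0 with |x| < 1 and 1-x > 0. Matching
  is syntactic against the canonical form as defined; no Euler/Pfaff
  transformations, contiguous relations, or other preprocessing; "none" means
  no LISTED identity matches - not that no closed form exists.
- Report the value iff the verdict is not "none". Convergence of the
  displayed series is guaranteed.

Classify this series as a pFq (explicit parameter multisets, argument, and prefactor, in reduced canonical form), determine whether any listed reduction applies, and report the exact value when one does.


At argument 1/3: a 1F2 with upper {-6}, lower {-2/3, -1/3}, scaled by C = 4. Verdict: terminating - upper -6 stops the sum at k = 6; the 7 terms are added exactly. Its exact value is 157105643/2038400.

Key observation: x = (1/3) and the lower running product (C = 4, x = 1/3) is a rising factorial.
Ratio: r(k) = (1/3) * (k-6) / [(k-2/3) (k-1/3) (k+1)] - poly over poly, x = (1/3) from leading terms; C = 4 at k = 0.


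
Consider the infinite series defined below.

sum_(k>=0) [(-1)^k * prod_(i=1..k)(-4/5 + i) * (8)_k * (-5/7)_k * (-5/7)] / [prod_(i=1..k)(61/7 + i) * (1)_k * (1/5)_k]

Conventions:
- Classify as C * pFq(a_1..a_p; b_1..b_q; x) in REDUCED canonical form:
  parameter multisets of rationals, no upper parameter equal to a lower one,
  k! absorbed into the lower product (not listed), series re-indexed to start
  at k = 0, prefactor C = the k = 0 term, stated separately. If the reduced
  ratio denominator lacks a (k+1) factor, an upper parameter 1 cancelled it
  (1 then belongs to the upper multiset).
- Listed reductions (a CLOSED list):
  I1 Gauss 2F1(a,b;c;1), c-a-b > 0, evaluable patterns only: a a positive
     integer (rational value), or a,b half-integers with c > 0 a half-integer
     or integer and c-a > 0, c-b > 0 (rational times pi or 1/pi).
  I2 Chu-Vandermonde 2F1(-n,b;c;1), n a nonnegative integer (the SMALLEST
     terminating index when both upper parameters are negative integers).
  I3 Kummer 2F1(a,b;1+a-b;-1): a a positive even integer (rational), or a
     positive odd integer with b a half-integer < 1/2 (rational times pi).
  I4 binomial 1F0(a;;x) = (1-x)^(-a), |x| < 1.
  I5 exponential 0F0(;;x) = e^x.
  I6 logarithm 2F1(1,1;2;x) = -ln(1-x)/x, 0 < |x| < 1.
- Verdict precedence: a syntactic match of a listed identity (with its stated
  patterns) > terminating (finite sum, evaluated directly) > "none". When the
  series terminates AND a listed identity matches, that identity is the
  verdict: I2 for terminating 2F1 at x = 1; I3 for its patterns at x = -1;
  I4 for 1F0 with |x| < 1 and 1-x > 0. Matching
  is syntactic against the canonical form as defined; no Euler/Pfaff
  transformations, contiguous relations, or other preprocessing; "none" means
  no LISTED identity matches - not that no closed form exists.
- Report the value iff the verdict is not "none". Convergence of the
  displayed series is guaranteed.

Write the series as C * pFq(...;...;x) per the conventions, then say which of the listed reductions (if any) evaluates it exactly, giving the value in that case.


The series (x = -1) is 2F1: upper {-5/7, 8}, lower {68/7}, prefactor -5/7. Verdict: Kummer (I3) fires (x = -1; c = 68/7 equals 1+a-b for upper {-5/7, 8}: listed pattern). Hence: -129015/117649.

Key step: t_0 being -5/7, the lower running product (C = -5/7, x = -1) is a rising factorial.
Consecutive-term ratio: r(k) = (-1) * (k-5/7) (k+8) / [(k+68/7) (k+1)] - rational in k, leading ratio (-1); with t_0 = -5/7, classification follows.


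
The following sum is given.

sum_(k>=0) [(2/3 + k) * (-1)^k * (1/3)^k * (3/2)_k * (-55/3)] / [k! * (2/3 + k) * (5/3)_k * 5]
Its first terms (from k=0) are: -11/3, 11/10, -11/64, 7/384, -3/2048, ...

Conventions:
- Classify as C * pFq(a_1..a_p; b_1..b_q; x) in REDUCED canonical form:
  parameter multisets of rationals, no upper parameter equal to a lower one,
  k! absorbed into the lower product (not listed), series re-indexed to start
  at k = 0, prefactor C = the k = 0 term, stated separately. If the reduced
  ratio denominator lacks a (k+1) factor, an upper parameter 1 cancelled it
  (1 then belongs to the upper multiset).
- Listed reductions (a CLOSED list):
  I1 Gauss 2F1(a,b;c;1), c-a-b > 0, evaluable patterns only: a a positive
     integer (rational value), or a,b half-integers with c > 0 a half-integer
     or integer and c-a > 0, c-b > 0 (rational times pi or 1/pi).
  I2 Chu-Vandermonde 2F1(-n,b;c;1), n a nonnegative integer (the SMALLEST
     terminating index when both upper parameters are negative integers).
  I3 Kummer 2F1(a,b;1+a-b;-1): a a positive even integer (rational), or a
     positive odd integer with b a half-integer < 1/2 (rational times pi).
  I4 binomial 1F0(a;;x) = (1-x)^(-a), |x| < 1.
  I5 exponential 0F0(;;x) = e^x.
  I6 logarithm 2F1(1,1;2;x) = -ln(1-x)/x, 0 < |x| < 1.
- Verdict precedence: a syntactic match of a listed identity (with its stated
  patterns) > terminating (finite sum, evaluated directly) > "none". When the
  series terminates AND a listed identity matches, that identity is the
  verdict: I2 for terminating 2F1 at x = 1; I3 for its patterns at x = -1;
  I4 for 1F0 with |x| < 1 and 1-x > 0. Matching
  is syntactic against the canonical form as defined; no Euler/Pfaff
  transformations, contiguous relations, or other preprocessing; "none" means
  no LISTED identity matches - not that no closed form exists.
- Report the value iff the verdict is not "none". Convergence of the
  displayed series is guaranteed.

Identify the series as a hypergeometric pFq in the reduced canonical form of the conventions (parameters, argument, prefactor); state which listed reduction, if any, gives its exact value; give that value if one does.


x = -1/3 here; the reduced form reads 1F1, upper {3/2}, lower {5/3}, C = -11/3. Verdict: none - at argument -1/3 the multisets {3/2} ; {5/3} match no listed identity.

Key observation: with t_0 = -11/3, k + 2/3 divides numerator and denominator alike; C = -11/3 after cancelling.
Ratio: r(k) = (-1/3) * (k+3/2) / [(k+5/3) (k+1)] ; factor over Q: parameters, x = (-1/3), and C = -11/3.


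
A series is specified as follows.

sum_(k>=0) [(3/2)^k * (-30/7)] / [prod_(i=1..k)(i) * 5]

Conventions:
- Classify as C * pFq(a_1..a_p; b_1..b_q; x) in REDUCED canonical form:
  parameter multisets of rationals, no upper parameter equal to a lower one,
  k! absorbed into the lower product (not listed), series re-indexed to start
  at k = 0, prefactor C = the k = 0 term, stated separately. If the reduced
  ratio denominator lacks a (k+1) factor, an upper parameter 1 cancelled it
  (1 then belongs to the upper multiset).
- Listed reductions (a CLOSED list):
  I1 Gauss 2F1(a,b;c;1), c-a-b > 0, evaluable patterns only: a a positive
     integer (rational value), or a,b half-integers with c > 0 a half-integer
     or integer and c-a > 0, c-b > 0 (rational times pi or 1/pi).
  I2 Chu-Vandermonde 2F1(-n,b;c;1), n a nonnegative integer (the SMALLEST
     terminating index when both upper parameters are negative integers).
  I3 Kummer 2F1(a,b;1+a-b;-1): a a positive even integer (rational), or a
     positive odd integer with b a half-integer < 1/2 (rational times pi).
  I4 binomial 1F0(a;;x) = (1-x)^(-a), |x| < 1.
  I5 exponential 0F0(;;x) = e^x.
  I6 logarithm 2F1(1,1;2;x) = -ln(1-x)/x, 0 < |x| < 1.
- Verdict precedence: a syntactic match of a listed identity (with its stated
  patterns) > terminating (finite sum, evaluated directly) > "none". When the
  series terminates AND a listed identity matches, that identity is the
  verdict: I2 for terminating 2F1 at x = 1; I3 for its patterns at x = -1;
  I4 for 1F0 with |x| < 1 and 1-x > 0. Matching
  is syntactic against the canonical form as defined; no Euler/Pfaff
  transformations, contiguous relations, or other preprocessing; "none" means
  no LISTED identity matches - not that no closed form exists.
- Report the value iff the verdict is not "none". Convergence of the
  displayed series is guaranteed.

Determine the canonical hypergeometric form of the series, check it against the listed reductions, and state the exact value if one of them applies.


x = 3/2 here; the reduced form reads 0F0, upper {-}, lower {-}, C = -6/7. Verdict: this is exponential (I5) (the 0F0 exponential series at x = 3/2). Hence: (-6/7) * e^(3/2).

First insight: with t_0 = -6/7, the constant factors (C = -6/7) combine into one prefactor.
Adjacent-term ratio: r(k) = (3/2) * 1 / [(k+1)] - poly over poly, x = (3/2) from leading terms; C = -6/7 at k = 0.


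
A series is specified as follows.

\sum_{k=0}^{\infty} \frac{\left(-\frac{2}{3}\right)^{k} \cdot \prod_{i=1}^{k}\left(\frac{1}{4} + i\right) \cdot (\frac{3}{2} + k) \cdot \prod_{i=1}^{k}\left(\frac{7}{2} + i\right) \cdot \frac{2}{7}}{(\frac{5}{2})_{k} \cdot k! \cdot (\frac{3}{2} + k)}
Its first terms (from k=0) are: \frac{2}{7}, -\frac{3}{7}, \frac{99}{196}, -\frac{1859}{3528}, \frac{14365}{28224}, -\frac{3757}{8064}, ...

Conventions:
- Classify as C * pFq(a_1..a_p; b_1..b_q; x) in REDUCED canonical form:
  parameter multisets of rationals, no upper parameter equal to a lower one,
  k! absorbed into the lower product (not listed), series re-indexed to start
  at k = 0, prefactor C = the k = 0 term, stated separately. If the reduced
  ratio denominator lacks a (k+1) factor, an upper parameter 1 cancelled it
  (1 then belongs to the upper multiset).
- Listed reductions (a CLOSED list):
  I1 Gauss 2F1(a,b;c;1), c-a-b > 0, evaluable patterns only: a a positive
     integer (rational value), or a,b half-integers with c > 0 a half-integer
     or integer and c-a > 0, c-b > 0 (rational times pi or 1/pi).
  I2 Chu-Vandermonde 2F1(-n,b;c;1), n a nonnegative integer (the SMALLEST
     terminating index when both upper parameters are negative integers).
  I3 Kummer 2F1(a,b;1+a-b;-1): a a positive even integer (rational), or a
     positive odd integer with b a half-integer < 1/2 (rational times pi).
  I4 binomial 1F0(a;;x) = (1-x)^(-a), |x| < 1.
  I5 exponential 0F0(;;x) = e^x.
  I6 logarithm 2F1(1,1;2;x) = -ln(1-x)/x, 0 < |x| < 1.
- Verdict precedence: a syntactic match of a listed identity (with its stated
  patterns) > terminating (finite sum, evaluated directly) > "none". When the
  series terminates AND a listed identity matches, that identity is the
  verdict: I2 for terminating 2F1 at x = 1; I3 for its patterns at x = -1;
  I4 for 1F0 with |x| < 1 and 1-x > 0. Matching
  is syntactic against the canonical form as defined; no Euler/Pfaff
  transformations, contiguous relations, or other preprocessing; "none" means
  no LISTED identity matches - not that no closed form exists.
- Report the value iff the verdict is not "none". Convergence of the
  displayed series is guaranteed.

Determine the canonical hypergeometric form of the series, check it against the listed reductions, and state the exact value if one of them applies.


At argument -\frac{2}{3}: a 2F1 with upper {\frac{5}{4}, \frac{9}{2}}, lower {\frac{5}{2}}, scaled by C = \frac{2}{7}. Verdict: none. No listed pattern accepts 2F1(\frac{5}{4}, \frac{9}{2}; \frac{5}{2}; -\frac{2}{3}).

First insight: x = -\frac{2}{3} and the factor k + 3/2 cancels (top and bottom), leaving prefactor 2/7.
Consecutive-term ratio: r(k) = -\frac{2}{3} * (k+\frac{5}{4}) (k+\frac{9}{2}) / [(k+\frac{5}{2}) (k+1)] ; factor over Q: parameters, x = -\frac{2}{3}, and C = \frac{2}{7}.
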